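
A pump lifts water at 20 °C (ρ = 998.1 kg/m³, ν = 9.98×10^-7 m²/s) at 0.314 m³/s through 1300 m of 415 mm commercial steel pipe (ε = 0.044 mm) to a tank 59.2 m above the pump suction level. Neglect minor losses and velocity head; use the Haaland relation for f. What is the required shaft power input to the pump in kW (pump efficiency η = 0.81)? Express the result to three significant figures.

P_shaft ≈ 269 kW

V = 4Q/(πD²) = 2.321 m/s; Re = 9.65×10^5; ε/D = 1.06×10^-4; f = 0.01345
h_f = f(L/D)V²/2g = 11.57 m
Total head H = z + h_f = 59.2 + 11.57 = 70.77 m
P_hyd = ρgQH = 998.1·9.81·0.314·70.77 = 217.6 kW
P_shaft = P_hyd/η = 217.6/0.81 = 268.6 kW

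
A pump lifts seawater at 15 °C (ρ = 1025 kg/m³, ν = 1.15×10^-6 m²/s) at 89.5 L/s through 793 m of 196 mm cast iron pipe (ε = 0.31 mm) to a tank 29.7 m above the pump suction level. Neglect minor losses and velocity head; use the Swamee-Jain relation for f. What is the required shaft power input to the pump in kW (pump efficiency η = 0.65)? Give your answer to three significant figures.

P_shaft ≈ 97.8 kW

V = 4Q/(πD²) = 2.966 m/s; Re = 5.06×10^5; ε/D = 0.00158; f = 0.02257
h_f = f(L/D)V²/2g = 40.95 m
Total head H = z + h_f = 29.7 + 40.95 = 70.65 m
P_hyd = ρgQH = 1025·9.81·0.0895·70.65 = 63.58 kW
P_shaft = P_hyd/η = 63.58/0.65 = 97.82 kW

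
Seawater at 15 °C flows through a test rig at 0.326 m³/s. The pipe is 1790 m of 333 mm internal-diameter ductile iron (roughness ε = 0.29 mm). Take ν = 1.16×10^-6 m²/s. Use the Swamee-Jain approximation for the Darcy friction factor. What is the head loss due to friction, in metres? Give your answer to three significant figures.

h_f ≈ 74.4 m

V = 4Q/(πD²) = 4·0.326/(π·0.333²) = 3.743 m/s
Re = VD/ν = 3.743·0.333/1.16×10^-6 = 1.07×10^6 → turbulent
ε/D = 0.29/333 = 8.71×10^-4
Swamee-Jain: f = 0.01939
h_f = f(L/D)V²/(2g) = 0.01939·(1790/0.333)·3.743²/(2·9.81) = 74.45 m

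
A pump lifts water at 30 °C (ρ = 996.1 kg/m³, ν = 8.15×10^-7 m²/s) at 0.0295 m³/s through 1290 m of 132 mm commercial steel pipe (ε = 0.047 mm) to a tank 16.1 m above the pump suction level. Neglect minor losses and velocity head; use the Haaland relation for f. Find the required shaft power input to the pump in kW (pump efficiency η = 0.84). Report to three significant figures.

V = 4Q/(πD²) = 2.156 m/s; Re = 3.49×10^5; ε/D = 3.56×10^-4; f = 0.01698
h_f = f(L/D)V²/2g = 39.31 m
Total head H = z + h_f = 16.1 + 39.31 = 55.41 m
P_hyd = ρgQH = 996.1·9.81·0.0295·55.41 = 15.97 kW
P_shaft = P_hyd/η = 15.97/0.84 = 19.01 kW

P_shaft ≈ 19.0 kW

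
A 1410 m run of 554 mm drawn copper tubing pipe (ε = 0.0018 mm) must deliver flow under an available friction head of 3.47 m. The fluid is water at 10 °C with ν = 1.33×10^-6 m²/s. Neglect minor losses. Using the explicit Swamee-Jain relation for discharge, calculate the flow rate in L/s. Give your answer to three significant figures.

Swamee-Jain (Type II): Q = -0.965·√(gD⁵h_f/L)·ln[ε/(3.7D) + √(3.17ν²L/(gD³h_f))]
√(gD⁵h_f/L) = √(9.81·0.554⁵·3.47/1410) = 0.03549
ε/(3.7D) = 8.78×10^-7; √(3.17ν²L/(gD³h_f)) = 3.70×10^-5
Q = -0.965·0.03549·ln(3.784×10^-5) = 0.3488 m³/s
Check: V = 1.45 m/s, Re = 6.03×10^5, f = 0.01272, h_f = 3.46 m ≈ 3.47 m ✓

Q ≈ 349 L/s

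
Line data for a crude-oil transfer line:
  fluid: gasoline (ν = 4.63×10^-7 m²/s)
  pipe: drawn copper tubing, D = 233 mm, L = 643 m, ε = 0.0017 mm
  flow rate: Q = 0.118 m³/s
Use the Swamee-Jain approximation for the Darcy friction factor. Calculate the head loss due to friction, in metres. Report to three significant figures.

V = 4Q/(πD²) = 4·0.118/(π·0.233²) = 2.767 m/s
Re = VD/ν = 2.767·0.233/4.63×10^-7 = 1.39×10^6 → turbulent
ε/D = 0.0017/233 = 7.30×10^-6
Swamee-Jain: f = 0.01121
h_f = f(L/D)V²/(2g) = 0.01121·(643/0.233)·2.767²/(2·9.81) = 12.07 m

h_f ≈ 12.1 m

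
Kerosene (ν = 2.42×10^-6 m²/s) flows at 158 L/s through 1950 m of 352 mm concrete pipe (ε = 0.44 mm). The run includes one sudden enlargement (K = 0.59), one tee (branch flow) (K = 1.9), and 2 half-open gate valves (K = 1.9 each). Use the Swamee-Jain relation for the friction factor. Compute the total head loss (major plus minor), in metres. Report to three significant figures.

V = 4Q/(πD²) = 1.624 m/s; V²/2g = 0.1344 m
Re = 2.36×10^5, ε/D = 0.00125 → f = 0.02195 (Swamee-Jain)
Major: h_f = f(L/D)·V²/2g = 0.02195·5540·0.1344 = 16.34 m
Minor: ΣK = 6.29; h_m = ΣK·V²/2g = 0.8451 m
Total H_L = 16.34 + 0.8451 = 17.18 m

H_L ≈ 17.2 m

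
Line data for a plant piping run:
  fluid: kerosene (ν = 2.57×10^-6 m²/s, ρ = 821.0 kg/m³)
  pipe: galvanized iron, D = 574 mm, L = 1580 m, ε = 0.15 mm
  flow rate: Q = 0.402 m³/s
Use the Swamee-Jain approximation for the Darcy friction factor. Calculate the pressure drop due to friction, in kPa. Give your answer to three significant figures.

Δp ≈ 45.1 kPa

V = 4Q/(πD²) = 4·0.402/(π·0.574²) = 1.554 m/s
Re = VD/ν = 1.554·0.574/2.57×10^-6 = 3.47×10^5 → turbulent
ε/D = 0.15/574 = 2.61×10^-4
Swamee-Jain: f = 0.01655
h_f = f(L/D)V²/(2g) = 0.01655·(1580/0.574)·1.554²/(2·9.81) = 5.604 m
Δp = ρg·h_f = 821.0·9.81·5.604 = 45.13 kPa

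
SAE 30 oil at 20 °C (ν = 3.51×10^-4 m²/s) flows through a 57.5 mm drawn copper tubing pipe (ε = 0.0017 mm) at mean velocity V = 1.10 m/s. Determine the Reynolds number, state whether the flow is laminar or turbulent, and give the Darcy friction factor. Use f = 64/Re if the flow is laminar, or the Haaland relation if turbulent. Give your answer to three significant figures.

Re = VD/ν = 1.100·0.0575/3.51×10^-4 = 180
Re < 2300 → laminar → f = 64/Re = 0.3552

Re ≈ 180; laminar; f = 64/Re ≈ 0.355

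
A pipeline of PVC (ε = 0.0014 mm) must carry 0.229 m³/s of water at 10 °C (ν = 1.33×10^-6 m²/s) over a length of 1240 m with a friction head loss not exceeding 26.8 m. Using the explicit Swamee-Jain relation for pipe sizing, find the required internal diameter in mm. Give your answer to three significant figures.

Swamee-Jain (Type III): D = 0.66·[ε^1.25·(LQ²/(gh_f))^4.75 + ν·Q^9.4·(L/(gh_f))^5.2]^0.04
LQ²/(gh_f) = 0.2473; L/(gh_f) = 4.716
Term 1 = ε^1.25·(…)^4.75 = 6.32×10^-11; Term 2 = ν·Q^9.4·(…)^5.2 = 4.07×10^-9
D = 0.66·(6.32×10^-11 + 4.07×10^-9)^0.04 = 0.3049 m = 305 mm
Check: V = 3.14 m/s, Re = 7.19×10^5, f = 0.01237, h_f = 25.2 m ≈ 26.8 m ✓

D ≈ 305 mm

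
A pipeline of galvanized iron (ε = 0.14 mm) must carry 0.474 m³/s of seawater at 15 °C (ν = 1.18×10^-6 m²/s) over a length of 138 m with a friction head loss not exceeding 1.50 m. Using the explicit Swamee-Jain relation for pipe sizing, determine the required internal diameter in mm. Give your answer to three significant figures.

Swamee-Jain (Type III): D = 0.66·[ε^1.25·(LQ²/(gh_f))^4.75 + ν·Q^9.4·(L/(gh_f))^5.2]^0.04
LQ²/(gh_f) = 2.107; L/(gh_f) = 9.378
Term 1 = ε^1.25·(…)^4.75 = 5.25×10^-4; Term 2 = ν·Q^9.4·(…)^5.2 = 1.20×10^-4
D = 0.66·(5.25×10^-4 + 1.20×10^-4)^0.04 = 0.4920 m = 492 mm
Check: V = 2.49 m/s, Re = 1.04×10^6, f = 0.01559, h_f = 1.39 m ≈ 1.50 m ✓

D ≈ 492 mm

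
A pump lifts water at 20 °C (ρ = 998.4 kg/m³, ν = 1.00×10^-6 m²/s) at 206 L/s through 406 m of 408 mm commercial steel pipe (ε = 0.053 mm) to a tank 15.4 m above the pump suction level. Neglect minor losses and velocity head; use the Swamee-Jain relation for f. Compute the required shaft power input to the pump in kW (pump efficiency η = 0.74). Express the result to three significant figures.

V = 4Q/(πD²) = 1.576 m/s; Re = 6.43×10^5; ε/D = 1.30×10^-4; f = 0.01444
h_f = f(L/D)V²/2g = 1.819 m
Total head H = z + h_f = 15.4 + 1.819 = 17.22 m
P_hyd = ρgQH = 998.4·9.81·0.206·17.22 = 34.74 kW
P_shaft = P_hyd/η = 34.74/0.74 = 46.95 kW

P_shaft ≈ 46.9 kW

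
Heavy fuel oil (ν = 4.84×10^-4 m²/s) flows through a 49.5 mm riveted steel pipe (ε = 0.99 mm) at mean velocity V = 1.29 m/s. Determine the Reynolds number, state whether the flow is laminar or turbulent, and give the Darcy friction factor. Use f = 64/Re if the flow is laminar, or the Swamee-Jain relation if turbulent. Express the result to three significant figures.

Re = VD/ν = 1.290·0.0495/4.84×10^-4 = 132
Re < 2300 → laminar → f = 64/Re = 0.4851

Re ≈ 132; laminar; f = 64/Re ≈ 0.485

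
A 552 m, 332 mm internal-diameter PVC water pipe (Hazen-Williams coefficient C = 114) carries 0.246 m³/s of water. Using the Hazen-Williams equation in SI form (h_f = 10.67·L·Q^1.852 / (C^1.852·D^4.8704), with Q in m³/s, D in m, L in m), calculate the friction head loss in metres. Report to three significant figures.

h_f ≈ 14.6 m

h_f = 10.67·552·0.246^1.852 / (114^1.852·0.332^4.8704) = 14.62 m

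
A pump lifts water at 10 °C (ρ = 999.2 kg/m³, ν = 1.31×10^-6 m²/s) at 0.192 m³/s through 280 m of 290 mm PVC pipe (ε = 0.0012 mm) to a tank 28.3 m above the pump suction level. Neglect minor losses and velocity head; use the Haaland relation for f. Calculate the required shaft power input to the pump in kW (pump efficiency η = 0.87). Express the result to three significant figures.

V = 4Q/(πD²) = 2.907 m/s; Re = 6.43×10^5; ε/D = 4.14×10^-6; f = 0.01255
h_f = f(L/D)V²/2g = 5.217 m
Total head H = z + h_f = 28.3 + 5.217 = 33.52 m
P_hyd = ρgQH = 999.2·9.81·0.192·33.52 = 63.08 kW
P_shaft = P_hyd/η = 63.08/0.87 = 72.51 kW

P_shaft ≈ 72.5 kW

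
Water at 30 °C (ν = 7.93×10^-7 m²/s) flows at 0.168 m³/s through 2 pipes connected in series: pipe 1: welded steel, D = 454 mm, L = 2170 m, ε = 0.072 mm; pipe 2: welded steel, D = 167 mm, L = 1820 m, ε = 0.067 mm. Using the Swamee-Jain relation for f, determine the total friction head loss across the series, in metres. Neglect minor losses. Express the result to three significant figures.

H ≈ 538 m

Pipe 1: V = 1.038 m/s, Re = 5.94×10^5, ε/D = 1.59×10^-4, f = 0.01487, h_1 = f(L/D)V²/2g = 3.901 m
Pipe 2: V = 7.670 m/s, Re = 1.62×10^6, ε/D = 4.01×10^-4, f = 0.01636, h_2 = f(L/D)V²/2g = 534.6 m
Series → Q common, losses add: H = Σh = 538.5 m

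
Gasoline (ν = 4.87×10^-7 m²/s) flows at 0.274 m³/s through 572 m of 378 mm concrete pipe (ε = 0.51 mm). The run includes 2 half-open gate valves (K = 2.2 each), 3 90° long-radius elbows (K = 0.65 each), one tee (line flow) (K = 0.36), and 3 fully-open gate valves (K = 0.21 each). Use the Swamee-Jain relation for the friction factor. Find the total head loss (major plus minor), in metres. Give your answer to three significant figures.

H_L ≈ 12.0 m

V = 4Q/(πD²) = 2.442 m/s; V²/2g = 0.3038 m
Re = 1.90×10^6, ε/D = 0.00135 → f = 0.02134 (Swamee-Jain)
Major: h_f = f(L/D)·V²/2g = 0.02134·1513·0.3038 = 9.810 m
Minor: ΣK = 7.34; h_m = ΣK·V²/2g = 2.230 m
Total H_L = 9.810 + 2.230 = 12.04 m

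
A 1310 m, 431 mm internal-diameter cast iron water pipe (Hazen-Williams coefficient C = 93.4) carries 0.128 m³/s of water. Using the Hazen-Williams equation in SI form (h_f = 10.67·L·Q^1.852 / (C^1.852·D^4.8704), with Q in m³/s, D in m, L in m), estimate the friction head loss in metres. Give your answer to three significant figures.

h_f = 10.67·1310·0.128^1.852 / (93.4^1.852·0.431^4.8704) = 4.199 m

h_f ≈ 4.20 m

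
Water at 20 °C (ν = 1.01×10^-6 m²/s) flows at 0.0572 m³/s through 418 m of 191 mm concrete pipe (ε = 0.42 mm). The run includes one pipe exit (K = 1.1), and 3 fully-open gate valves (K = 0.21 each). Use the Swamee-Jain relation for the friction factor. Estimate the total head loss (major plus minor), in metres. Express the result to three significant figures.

H_L ≈ 11.3 m

V = 4Q/(πD²) = 1.996 m/s; V²/2g = 0.2031 m
Re = 3.78×10^5, ε/D = 0.00220 → f = 0.02460 (Swamee-Jain)
Major: h_f = f(L/D)·V²/2g = 0.02460·2188·0.2031 = 10.94 m
Minor: ΣK = 1.73; h_m = ΣK·V²/2g = 0.3514 m
Total H_L = 10.94 + 0.3514 = 11.29 m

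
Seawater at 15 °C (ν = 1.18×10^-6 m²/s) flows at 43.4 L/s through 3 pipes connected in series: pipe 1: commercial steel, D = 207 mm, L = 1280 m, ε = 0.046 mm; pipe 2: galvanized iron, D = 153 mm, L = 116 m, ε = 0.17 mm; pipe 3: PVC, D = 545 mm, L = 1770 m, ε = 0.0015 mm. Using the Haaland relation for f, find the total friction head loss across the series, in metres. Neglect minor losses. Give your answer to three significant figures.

H ≈ 13.4 m

Pipe 1: V = 1.290 m/s, Re = 2.26×10^5, ε/D = 2.22×10^-4, f = 0.01676, h_1 = f(L/D)V²/2g = 8.784 m
Pipe 2: V = 2.361 m/s, Re = 3.06×10^5, ε/D = 0.00111, f = 0.02097, h_2 = f(L/D)V²/2g = 4.514 m
Pipe 3: V = 0.1860 m/s, Re = 8.59×10^4, ε/D = 2.75×10^-6, f = 0.01841, h_3 = f(L/D)V²/2g = 0.1055 m
Series → Q common, losses add: H = Σh = 13.40 m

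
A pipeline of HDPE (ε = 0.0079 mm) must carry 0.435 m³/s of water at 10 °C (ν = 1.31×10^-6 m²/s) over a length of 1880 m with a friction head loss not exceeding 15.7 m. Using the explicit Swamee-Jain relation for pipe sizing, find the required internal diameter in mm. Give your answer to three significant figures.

Swamee-Jain (Type III): D = 0.66·[ε^1.25·(LQ²/(gh_f))^4.75 + ν·Q^9.4·(L/(gh_f))^5.2]^0.04
LQ²/(gh_f) = 2.310; L/(gh_f) = 12.21
Term 1 = ε^1.25·(…)^4.75 = 2.23×10^-5; Term 2 = ν·Q^9.4·(…)^5.2 = 2.34×10^-4
D = 0.66·(2.23×10^-5 + 2.34×10^-4)^0.04 = 0.4741 m = 474 mm
Check: V = 2.46 m/s, Re = 8.92×10^5, f = 0.01221, h_f = 15.0 m ≈ 15.7 m ✓

D ≈ 474 mm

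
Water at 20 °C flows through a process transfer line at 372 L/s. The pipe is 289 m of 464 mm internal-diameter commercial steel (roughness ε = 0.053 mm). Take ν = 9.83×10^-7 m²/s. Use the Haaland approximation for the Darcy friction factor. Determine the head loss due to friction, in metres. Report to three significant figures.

V = 4Q/(πD²) = 4·0.372/(π·0.464²) = 2.200 m/s
Re = VD/ν = 2.200·0.464/9.83×10^-7 = 1.04×10^6 → turbulent
ε/D = 0.053/464 = 1.14×10^-4
Haaland: f = 0.01349
h_f = f(L/D)V²/(2g) = 0.01349·(289/0.464)·2.200²/(2·9.81) = 2.073 m

h_f ≈ 2.07 m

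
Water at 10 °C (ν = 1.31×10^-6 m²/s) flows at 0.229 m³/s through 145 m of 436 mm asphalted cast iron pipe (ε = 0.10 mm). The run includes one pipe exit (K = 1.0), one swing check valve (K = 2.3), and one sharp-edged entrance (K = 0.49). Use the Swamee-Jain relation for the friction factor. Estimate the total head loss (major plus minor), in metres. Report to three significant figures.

V = 4Q/(πD²) = 1.534 m/s; V²/2g = 0.1199 m
Re = 5.10×10^5, ε/D = 2.29×10^-4 → f = 0.01575 (Swamee-Jain)
Major: h_f = f(L/D)·V²/2g = 0.01575·332.6·0.1199 = 0.6282 m
Minor: ΣK = 3.79; h_m = ΣK·V²/2g = 0.4544 m
Total H_L = 0.6282 + 0.4544 = 1.083 m

H_L ≈ 1.08 m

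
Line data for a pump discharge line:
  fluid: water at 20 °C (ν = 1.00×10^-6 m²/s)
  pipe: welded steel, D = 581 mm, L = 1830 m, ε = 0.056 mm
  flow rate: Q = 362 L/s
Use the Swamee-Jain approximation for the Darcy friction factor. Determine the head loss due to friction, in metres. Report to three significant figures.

h_f ≈ 4.11 m

V = 4Q/(πD²) = 4·0.362/(π·0.581²) = 1.365 m/s
Re = VD/ν = 1.365·0.581/1.00×10^-6 = 7.93×10^5 → turbulent
ε/D = 0.056/581 = 9.64×10^-5
Swamee-Jain: f = 0.01374
h_f = f(L/D)V²/(2g) = 0.01374·(1830/0.581)·1.365²/(2·9.81) = 4.112 m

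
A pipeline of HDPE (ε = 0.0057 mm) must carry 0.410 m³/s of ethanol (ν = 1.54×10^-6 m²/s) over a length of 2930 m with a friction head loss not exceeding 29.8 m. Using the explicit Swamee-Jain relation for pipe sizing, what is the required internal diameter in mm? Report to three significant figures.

Swamee-Jain (Type III): D = 0.66·[ε^1.25·(LQ²/(gh_f))^4.75 + ν·Q^9.4·(L/(gh_f))^5.2]^0.04
LQ²/(gh_f) = 1.685; L/(gh_f) = 10.02
Term 1 = ε^1.25·(…)^4.75 = 3.32×10^-6; Term 2 = ν·Q^9.4·(…)^5.2 = 5.66×10^-5
D = 0.66·(3.32×10^-6 + 5.66×10^-5)^0.04 = 0.4473 m = 447 mm
Check: V = 2.61 m/s, Re = 7.58×10^5, f = 0.01243, h_f = 28.2 m ≈ 29.8 m ✓

D ≈ 447 mm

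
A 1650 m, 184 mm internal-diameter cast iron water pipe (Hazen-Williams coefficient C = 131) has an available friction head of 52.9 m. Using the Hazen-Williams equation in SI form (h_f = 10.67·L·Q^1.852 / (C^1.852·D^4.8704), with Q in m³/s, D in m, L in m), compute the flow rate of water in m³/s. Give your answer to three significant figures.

Rearranging: Q = [h_f·C^1.852·D^4.8704 / (10.67·L)]^(1/1.852)
Q = [52.9·131^1.852·0.184^4.8704 / (10.67·1650)]^0.540 = 0.06638 m³/s

Q ≈ 0.0664 m³/s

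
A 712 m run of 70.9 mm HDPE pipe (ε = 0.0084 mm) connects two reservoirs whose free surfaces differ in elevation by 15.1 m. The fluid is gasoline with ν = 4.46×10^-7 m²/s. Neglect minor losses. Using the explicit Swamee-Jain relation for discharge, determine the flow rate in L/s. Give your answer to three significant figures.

Q ≈ 5.30 L/s

Swamee-Jain (Type II): Q = -0.965·√(gD⁵h_f/L)·ln[ε/(3.7D) + √(3.17ν²L/(gD³h_f))]
√(gD⁵h_f/L) = √(9.81·0.0709⁵·15.1/712) = 6.105×10^-4
ε/(3.7D) = 3.20×10^-5; √(3.17ν²L/(gD³h_f)) = 9.22×10^-5
Q = -0.965·6.105×10^-4·ln(1.242×10^-4) = 0.005298 m³/s
Check: V = 1.34 m/s, Re = 2.13×10^5, f = 0.01638, h_f = 15.1 m ≈ 15.1 m ✓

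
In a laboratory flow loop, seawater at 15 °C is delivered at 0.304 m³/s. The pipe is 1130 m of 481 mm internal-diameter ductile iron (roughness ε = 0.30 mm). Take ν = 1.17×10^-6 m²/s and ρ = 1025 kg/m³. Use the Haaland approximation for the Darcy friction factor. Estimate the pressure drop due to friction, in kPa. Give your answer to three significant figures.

Δp ≈ 61.1 kPa

V = 4Q/(πD²) = 4·0.304/(π·0.481²) = 1.673 m/s
Re = VD/ν = 1.673·0.481/1.17×10^-6 = 6.88×10^5 → turbulent
ε/D = 0.30/481 = 6.24×10^-4
Haaland: f = 0.01813
h_f = f(L/D)V²/(2g) = 0.01813·(1130/0.481)·1.673²/(2·9.81) = 6.077 m
Δp = ρg·h_f = 1025·9.81·6.077 = 61.10 kPa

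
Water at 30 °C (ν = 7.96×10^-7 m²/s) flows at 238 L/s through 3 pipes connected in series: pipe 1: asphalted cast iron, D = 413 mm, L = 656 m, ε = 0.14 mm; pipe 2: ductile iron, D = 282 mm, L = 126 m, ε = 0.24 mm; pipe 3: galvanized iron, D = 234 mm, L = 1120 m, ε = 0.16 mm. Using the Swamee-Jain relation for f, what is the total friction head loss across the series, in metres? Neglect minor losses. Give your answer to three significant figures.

H ≈ 147 m

Pipe 1: V = 1.777 m/s, Re = 9.22×10^5, ε/D = 3.39×10^-4, f = 0.01615, h_1 = f(L/D)V²/2g = 4.126 m
Pipe 2: V = 3.811 m/s, Re = 1.35×10^6, ε/D = 8.51×10^-4, f = 0.01922, h_2 = f(L/D)V²/2g = 6.356 m
Pipe 3: V = 5.534 m/s, Re = 1.63×10^6, ε/D = 6.84×10^-4, f = 0.01826, h_3 = f(L/D)V²/2g = 136.4 m
Series → Q common, losses add: H = Σh = 146.9 m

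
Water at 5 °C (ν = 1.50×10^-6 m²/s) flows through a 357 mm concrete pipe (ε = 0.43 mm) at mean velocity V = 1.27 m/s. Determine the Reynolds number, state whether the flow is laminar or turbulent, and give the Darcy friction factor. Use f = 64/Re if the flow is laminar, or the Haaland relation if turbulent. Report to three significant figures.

Re = VD/ν = 1.270·0.357/1.50×10^-6 = 3.02×10^5
Re > 4000 → turbulent; ε/D = 0.00120
Haaland: f = 0.02134

Re ≈ 3.02×10^5; turbulent; f ≈ 0.0213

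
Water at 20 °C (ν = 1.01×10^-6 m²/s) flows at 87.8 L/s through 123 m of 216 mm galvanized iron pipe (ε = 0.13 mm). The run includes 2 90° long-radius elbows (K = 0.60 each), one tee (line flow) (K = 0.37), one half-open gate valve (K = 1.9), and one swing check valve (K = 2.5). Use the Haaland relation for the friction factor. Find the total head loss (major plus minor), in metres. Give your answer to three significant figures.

H_L ≈ 4.78 m

V = 4Q/(πD²) = 2.396 m/s; V²/2g = 0.2926 m
Re = 5.12×10^5, ε/D = 6.02×10^-4 → f = 0.01818 (Haaland)
Major: h_f = f(L/D)·V²/2g = 0.01818·569.4·0.2926 = 3.029 m
Minor: ΣK = 5.97; h_m = ΣK·V²/2g = 1.747 m
Total H_L = 3.029 + 1.747 = 4.776 m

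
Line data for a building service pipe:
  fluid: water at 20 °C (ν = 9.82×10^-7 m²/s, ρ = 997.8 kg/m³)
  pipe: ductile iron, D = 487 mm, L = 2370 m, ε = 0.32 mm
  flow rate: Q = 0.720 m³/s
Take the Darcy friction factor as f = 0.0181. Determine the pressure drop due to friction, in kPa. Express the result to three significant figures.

V = 4Q/(πD²) = 4·0.720/(π·0.487²) = 3.865 m/s
h_f = f(L/D)V²/(2g) = 0.01810·(2370/0.487)·3.865²/(2·9.81) = 67.08 m
Δp = ρg·h_f = 997.8·9.81·67.08 = 656.6 kPa

Δp ≈ 657 kPa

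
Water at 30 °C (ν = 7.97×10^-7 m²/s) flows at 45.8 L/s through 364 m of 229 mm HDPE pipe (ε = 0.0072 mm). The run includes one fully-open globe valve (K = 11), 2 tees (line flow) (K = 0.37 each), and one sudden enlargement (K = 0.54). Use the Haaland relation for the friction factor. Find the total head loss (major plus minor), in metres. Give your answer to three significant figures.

H_L ≈ 2.22 m

V = 4Q/(πD²) = 1.112 m/s; V²/2g = 0.06302 m
Re = 3.20×10^5, ε/D = 3.14×10^-5 → f = 0.01446 (Haaland)
Major: h_f = f(L/D)·V²/2g = 0.01446·1590·0.06302 = 1.448 m
Minor: ΣK = 12.3; h_m = ΣK·V²/2g = 0.7739 m
Total H_L = 1.448 + 0.7739 = 2.222 m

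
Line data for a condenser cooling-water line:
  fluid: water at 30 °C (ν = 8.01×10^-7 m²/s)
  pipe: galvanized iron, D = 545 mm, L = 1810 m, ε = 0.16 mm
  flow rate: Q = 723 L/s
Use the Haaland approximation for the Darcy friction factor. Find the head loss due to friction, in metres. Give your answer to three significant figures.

V = 4Q/(πD²) = 4·0.723/(π·0.545²) = 3.099 m/s
Re = VD/ν = 3.099·0.545/8.01×10^-7 = 2.11×10^6 → turbulent
ε/D = 0.16/545 = 2.94×10^-4
Haaland: f = 0.01522
h_f = f(L/D)V²/(2g) = 0.01522·(1810/0.545)·3.099²/(2·9.81) = 24.74 m

h_f ≈ 24.7 m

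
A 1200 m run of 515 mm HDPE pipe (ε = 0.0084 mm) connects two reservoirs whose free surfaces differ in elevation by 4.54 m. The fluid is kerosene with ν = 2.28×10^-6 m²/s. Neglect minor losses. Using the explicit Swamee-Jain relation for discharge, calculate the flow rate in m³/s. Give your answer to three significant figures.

Swamee-Jain (Type II): Q = -0.965·√(gD⁵h_f/L)·ln[ε/(3.7D) + √(3.17ν²L/(gD³h_f))]
√(gD⁵h_f/L) = √(9.81·0.515⁵·4.54/1200) = 0.03667
ε/(3.7D) = 4.41×10^-6; √(3.17ν²L/(gD³h_f)) = 5.70×10^-5
Q = -0.965·0.03667·ln(6.142×10^-5) = 0.3432 m³/s
Check: V = 1.65 m/s, Re = 3.72×10^5, f = 0.01403, h_f = 4.52 m ≈ 4.54 m ✓

Q ≈ 0.343 m³/s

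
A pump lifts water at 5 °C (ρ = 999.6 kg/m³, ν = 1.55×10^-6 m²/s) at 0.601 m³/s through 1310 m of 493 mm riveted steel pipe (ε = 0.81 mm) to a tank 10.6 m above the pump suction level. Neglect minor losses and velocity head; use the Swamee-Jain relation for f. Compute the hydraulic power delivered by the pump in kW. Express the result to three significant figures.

V = 4Q/(πD²) = 3.148 m/s; Re = 1.00×10^6; ε/D = 0.00164; f = 0.02253
h_f = f(L/D)V²/2g = 30.25 m
Total head H = z + h_f = 10.6 + 30.25 = 40.85 m
P_hyd = ρgQH = 999.6·9.81·0.601·40.85 = 240.8 kW

P_hyd ≈ 241 kW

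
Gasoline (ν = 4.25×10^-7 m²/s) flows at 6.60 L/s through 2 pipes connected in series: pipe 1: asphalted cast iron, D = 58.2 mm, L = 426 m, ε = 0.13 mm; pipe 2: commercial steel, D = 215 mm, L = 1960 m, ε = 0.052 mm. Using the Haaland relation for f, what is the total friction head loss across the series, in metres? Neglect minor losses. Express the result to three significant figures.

H ≈ 56.8 m

Pipe 1: V = 2.481 m/s, Re = 3.40×10^5, ε/D = 0.00223, f = 0.02461, h_1 = f(L/D)V²/2g = 56.51 m
Pipe 2: V = 0.1818 m/s, Re = 9.20×10^4, ε/D = 2.42×10^-4, f = 0.01919, h_2 = f(L/D)V²/2g = 0.2947 m
Series → Q common, losses add: H = Σh = 56.80 m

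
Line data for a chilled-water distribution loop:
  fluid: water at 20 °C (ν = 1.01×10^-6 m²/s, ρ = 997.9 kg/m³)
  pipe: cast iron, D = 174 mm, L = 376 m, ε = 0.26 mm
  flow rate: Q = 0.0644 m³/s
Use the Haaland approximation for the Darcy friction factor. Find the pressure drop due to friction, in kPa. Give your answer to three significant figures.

Δp ≈ 175 kPa

V = 4Q/(πD²) = 4·0.0644/(π·0.174²) = 2.708 m/s
Re = VD/ν = 2.708·0.174/1.01×10^-6 = 4.67×10^5 → turbulent
ε/D = 0.26/174 = 0.00149
Haaland: f = 0.02217
h_f = f(L/D)V²/(2g) = 0.02217·(376/0.174)·2.708²/(2·9.81) = 17.91 m
Δp = ρg·h_f = 997.9·9.81·17.91 = 175.3 kPa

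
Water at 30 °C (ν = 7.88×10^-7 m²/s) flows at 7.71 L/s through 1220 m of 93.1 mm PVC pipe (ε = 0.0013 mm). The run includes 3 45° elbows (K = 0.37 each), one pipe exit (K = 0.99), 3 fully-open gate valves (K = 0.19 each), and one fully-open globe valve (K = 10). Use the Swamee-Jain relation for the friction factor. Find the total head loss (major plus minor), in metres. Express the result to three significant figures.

V = 4Q/(πD²) = 1.133 m/s; V²/2g = 0.06538 m
Re = 1.34×10^5, ε/D = 1.40×10^-5 → f = 0.01692 (Swamee-Jain)
Major: h_f = f(L/D)·V²/2g = 0.01692·13104·0.06538 = 14.50 m
Minor: ΣK = 12.7; h_m = ΣK·V²/2g = 0.8283 m
Total H_L = 14.50 + 0.8283 = 15.33 m

H_L ≈ 15.3 m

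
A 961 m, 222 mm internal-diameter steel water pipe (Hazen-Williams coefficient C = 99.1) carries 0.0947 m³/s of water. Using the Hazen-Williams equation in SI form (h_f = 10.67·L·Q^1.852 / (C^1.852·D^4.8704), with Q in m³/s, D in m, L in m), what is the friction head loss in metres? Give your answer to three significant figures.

h_f ≈ 40.0 m

h_f = 10.67·961·0.0947^1.852 / (99.1^1.852·0.222^4.8704) = 39.98 m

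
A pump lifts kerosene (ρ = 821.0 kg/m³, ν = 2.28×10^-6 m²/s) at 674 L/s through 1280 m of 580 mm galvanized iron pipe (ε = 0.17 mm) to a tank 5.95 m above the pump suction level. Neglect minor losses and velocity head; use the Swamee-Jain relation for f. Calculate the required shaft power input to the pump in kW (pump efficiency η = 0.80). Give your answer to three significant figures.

V = 4Q/(πD²) = 2.551 m/s; Re = 6.49×10^5; ε/D = 2.93×10^-4; f = 0.01605
h_f = f(L/D)V²/2g = 11.75 m
Total head H = z + h_f = 5.95 + 11.75 = 17.70 m
P_hyd = ρgQH = 821.0·9.81·0.674·17.70 = 96.06 kW
P_shaft = P_hyd/η = 96.06/0.80 = 120.1 kW

P_shaft ≈ 120 kW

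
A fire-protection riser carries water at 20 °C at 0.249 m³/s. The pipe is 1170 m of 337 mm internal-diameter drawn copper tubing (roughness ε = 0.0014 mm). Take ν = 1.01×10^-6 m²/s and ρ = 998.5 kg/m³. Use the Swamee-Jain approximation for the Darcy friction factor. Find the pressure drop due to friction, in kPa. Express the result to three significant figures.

V = 4Q/(πD²) = 4·0.249/(π·0.337²) = 2.792 m/s
Re = VD/ν = 2.792·0.337/1.01×10^-6 = 9.31×10^5 → turbulent
ε/D = 0.0014/337 = 4.15×10^-6
Swamee-Jain: f = 0.01185
h_f = f(L/D)V²/(2g) = 0.01185·(1170/0.337)·2.792²/(2·9.81) = 16.34 m
Δp = ρg·h_f = 998.5·9.81·16.34 = 160.0 kPa

Δp ≈ 160 kPa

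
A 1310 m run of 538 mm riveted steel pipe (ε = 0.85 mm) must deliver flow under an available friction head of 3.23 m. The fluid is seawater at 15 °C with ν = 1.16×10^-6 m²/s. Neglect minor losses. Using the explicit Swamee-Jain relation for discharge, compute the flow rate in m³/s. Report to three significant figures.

Swamee-Jain (Type II): Q = -0.965·√(gD⁵h_f/L)·ln[ε/(3.7D) + √(3.17ν²L/(gD³h_f))]
√(gD⁵h_f/L) = √(9.81·0.538⁵·3.23/1310) = 0.03302
ε/(3.7D) = 4.27×10^-4; √(3.17ν²L/(gD³h_f)) = 3.37×10^-5
Q = -0.965·0.03302·ln(4.607×10^-4) = 0.2448 m³/s
Check: V = 1.08 m/s, Re = 4.99×10^5, f = 0.02257, h_f = 3.25 m ≈ 3.23 m ✓

Q ≈ 0.245 m³/s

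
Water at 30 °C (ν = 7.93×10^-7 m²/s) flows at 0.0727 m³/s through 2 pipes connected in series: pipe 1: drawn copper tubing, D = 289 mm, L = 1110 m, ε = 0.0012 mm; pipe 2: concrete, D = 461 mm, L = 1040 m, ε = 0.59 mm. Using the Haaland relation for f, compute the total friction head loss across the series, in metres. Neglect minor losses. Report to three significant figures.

H ≈ 3.75 m

Pipe 1: V = 1.108 m/s, Re = 4.04×10^5, ε/D = 4.15×10^-6, f = 0.01362, h_1 = f(L/D)V²/2g = 3.274 m
Pipe 2: V = 0.4356 m/s, Re = 2.53×10^5, ε/D = 0.00128, f = 0.02176, h_2 = f(L/D)V²/2g = 0.4746 m
Series → Q common, losses add: H = Σh = 3.748 m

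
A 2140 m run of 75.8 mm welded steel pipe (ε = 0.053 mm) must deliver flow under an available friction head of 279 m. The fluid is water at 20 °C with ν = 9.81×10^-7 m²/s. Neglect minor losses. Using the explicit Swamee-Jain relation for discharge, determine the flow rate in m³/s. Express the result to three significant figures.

Q ≈ 0.0142 m³/s

Swamee-Jain (Type II): Q = -0.965·√(gD⁵h_f/L)·ln[ε/(3.7D) + √(3.17ν²L/(gD³h_f))]
√(gD⁵h_f/L) = √(9.81·0.0758⁵·279/2140) = 0.001789
ε/(3.7D) = 1.89×10^-4; √(3.17ν²L/(gD³h_f)) = 7.40×10^-5
Q = -0.965·0.001789·ln(2.630×10^-4) = 0.01423 m³/s
Check: V = 3.15 m/s, Re = 2.44×10^5, f = 0.01964, h_f = 281 m ≈ 279 m ✓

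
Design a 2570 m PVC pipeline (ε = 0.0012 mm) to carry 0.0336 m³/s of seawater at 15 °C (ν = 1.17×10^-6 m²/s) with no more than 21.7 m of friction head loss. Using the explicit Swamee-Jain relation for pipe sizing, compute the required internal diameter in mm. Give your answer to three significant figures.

D ≈ 179 mm

Swamee-Jain (Type III): D = 0.66·[ε^1.25·(LQ²/(gh_f))^4.75 + ν·Q^9.4·(L/(gh_f))^5.2]^0.04
LQ²/(gh_f) = 0.01363; L/(gh_f) = 12.07
Term 1 = ε^1.25·(…)^4.75 = 5.47×10^-17; Term 2 = ν·Q^9.4·(…)^5.2 = 6.94×10^-15
D = 0.66·(5.47×10^-17 + 6.94×10^-15)^0.04 = 0.1792 m = 179 mm
Check: V = 1.33 m/s, Re = 2.04×10^5, f = 0.01553, h_f = 20.2 m ≈ 21.7 m ✓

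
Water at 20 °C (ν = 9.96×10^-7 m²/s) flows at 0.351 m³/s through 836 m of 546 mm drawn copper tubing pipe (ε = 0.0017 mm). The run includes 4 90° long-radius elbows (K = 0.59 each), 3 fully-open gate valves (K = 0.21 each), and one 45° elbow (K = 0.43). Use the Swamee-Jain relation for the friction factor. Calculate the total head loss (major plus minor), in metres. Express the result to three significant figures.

H_L ≈ 2.51 m

V = 4Q/(πD²) = 1.499 m/s; V²/2g = 0.1145 m
Re = 8.22×10^5, ε/D = 3.11×10^-6 → f = 0.01207 (Swamee-Jain)
Major: h_f = f(L/D)·V²/2g = 0.01207·1531·0.1145 = 2.117 m
Minor: ΣK = 3.42; h_m = ΣK·V²/2g = 0.3917 m
Total H_L = 2.117 + 0.3917 = 2.508 m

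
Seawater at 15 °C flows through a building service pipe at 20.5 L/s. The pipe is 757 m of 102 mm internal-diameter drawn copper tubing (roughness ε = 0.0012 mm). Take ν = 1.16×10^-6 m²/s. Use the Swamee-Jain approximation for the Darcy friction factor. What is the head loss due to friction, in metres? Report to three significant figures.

h_f ≈ 36.6 m

V = 4Q/(πD²) = 4·0.0205/(π·0.102²) = 2.509 m/s
Re = VD/ν = 2.509·0.102/1.16×10^-6 = 2.21×10^5 → turbulent
ε/D = 0.0012/102 = 1.18×10^-5
Swamee-Jain: f = 0.01535
h_f = f(L/D)V²/(2g) = 0.01535·(757/0.102)·2.509²/(2·9.81) = 36.56 m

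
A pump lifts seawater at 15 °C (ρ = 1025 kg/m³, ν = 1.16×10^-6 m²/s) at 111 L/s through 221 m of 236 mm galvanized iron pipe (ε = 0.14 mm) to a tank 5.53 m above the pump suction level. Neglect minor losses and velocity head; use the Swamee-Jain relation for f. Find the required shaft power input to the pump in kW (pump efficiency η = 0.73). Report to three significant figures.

V = 4Q/(πD²) = 2.538 m/s; Re = 5.16×10^5; ε/D = 5.93×10^-4; f = 0.01831
h_f = f(L/D)V²/2g = 5.627 m
Total head H = z + h_f = 5.53 + 5.627 = 11.16 m
P_hyd = ρgQH = 1025·9.81·0.111·11.16 = 12.45 kW
P_shaft = P_hyd/η = 12.45/0.73 = 17.06 kW

P_shaft ≈ 17.1 kW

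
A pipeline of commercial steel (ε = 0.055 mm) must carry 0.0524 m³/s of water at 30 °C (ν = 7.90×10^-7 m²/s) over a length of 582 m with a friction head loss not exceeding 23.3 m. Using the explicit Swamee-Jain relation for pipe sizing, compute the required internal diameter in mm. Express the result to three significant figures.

D ≈ 159 mm

Swamee-Jain (Type III): D = 0.66·[ε^1.25·(LQ²/(gh_f))^4.75 + ν·Q^9.4·(L/(gh_f))^5.2]^0.04
LQ²/(gh_f) = 0.006991; L/(gh_f) = 2.546
Term 1 = ε^1.25·(…)^4.75 = 2.74×10^-16; Term 2 = ν·Q^9.4·(…)^5.2 = 9.33×10^-17
D = 0.66·(2.74×10^-16 + 9.33×10^-17)^0.04 = 0.1593 m = 159 mm
Check: V = 2.63 m/s, Re = 5.30×10^5, f = 0.01666, h_f = 21.5 m ≈ 23.3 m ✓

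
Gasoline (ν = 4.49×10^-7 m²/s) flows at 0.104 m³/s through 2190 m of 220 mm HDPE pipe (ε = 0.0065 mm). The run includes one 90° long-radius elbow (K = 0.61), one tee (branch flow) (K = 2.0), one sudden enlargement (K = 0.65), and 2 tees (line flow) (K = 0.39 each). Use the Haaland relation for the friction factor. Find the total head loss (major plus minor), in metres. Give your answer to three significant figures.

H_L ≈ 46.0 m

V = 4Q/(πD²) = 2.736 m/s; V²/2g = 0.3815 m
Re = 1.34×10^6, ε/D = 2.95×10^-5 → f = 0.01171 (Haaland)
Major: h_f = f(L/D)·V²/2g = 0.01171·9955·0.3815 = 44.47 m
Minor: ΣK = 4.04; h_m = ΣK·V²/2g = 1.541 m
Total H_L = 44.47 + 1.541 = 46.01 m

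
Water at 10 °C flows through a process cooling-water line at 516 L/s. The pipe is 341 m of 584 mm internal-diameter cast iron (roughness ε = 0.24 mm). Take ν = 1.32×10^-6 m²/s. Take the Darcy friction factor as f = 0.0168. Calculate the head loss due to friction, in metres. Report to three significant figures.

V = 4Q/(πD²) = 4·0.516/(π·0.584²) = 1.926 m/s
h_f = f(L/D)V²/(2g) = 0.01680·(341/0.584)·1.926²/(2·9.81) = 1.855 m

h_f ≈ 1.86 m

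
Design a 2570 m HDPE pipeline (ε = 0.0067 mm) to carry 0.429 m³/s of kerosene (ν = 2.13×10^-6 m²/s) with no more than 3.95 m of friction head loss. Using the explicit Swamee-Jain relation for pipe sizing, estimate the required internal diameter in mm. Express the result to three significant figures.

D ≈ 682 mm

Swamee-Jain (Type III): D = 0.66·[ε^1.25·(LQ²/(gh_f))^4.75 + ν·Q^9.4·(L/(gh_f))^5.2]^0.04
LQ²/(gh_f) = 12.21; L/(gh_f) = 66.32
Term 1 = ε^1.25·(…)^4.75 = 0.0494; Term 2 = ν·Q^9.4·(…)^5.2 = 2.22
D = 0.66·(0.0494 + 2.22)^0.04 = 0.6820 m = 682 mm
Check: V = 1.17 m/s, Re = 3.76×10^5, f = 0.01392, h_f = 3.69 m ≈ 3.95 m ✓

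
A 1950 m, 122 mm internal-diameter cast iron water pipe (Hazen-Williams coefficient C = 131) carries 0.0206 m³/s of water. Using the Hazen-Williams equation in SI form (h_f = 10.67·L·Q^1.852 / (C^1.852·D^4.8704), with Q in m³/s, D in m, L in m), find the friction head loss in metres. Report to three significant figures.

h_f = 10.67·1950·0.0206^1.852 / (131^1.852·0.122^4.8704) = 52.98 m

h_f ≈ 53.0 m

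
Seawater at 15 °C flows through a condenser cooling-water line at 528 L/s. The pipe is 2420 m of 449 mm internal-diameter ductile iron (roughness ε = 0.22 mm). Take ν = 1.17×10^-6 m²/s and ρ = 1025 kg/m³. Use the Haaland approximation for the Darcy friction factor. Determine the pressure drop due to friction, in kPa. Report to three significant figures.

Δp ≈ 522 kPa

V = 4Q/(πD²) = 4·0.528/(π·0.449²) = 3.335 m/s
Re = VD/ν = 3.335·0.449/1.17×10^-6 = 1.28×10^6 → turbulent
ε/D = 0.22/449 = 4.90×10^-4
Haaland: f = 0.01701
h_f = f(L/D)V²/(2g) = 0.01701·(2420/0.449)·3.335²/(2·9.81) = 51.96 m
Δp = ρg·h_f = 1025·9.81·51.96 = 522.5 kPa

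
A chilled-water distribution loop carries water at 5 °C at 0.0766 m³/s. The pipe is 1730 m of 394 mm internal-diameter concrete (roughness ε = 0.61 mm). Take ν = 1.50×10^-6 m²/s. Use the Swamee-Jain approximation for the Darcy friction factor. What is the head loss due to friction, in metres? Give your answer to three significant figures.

h_f ≈ 2.06 m

V = 4Q/(πD²) = 4·0.0766/(π·0.394²) = 0.6283 m/s
Re = VD/ν = 0.6283·0.394/1.50×10^-6 = 1.65×10^5 → turbulent
ε/D = 0.61/394 = 0.00155
Swamee-Jain: f = 0.02335
h_f = f(L/D)V²/(2g) = 0.02335·(1730/0.394)·0.6283²/(2·9.81) = 2.062 m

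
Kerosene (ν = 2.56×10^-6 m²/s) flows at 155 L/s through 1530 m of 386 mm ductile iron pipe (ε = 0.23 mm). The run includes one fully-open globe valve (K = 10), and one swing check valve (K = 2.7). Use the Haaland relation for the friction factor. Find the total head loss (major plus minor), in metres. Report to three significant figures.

V = 4Q/(πD²) = 1.325 m/s; V²/2g = 0.08942 m
Re = 2.00×10^5, ε/D = 5.96×10^-4 → f = 0.01913 (Haaland)
Major: h_f = f(L/D)·V²/2g = 0.01913·3964·0.08942 = 6.779 m
Minor: ΣK = 12.7; h_m = ΣK·V²/2g = 1.136 m
Total H_L = 6.779 + 1.136 = 7.915 m

H_L ≈ 7.92 m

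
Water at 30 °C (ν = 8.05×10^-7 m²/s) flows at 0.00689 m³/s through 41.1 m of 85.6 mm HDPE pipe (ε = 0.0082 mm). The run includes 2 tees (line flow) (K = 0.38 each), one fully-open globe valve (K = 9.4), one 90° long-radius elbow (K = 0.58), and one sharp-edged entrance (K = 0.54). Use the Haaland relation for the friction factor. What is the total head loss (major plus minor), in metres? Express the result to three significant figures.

V = 4Q/(πD²) = 1.197 m/s; V²/2g = 0.07306 m
Re = 1.27×10^5, ε/D = 9.58×10^-5 → f = 0.01745 (Haaland)
Major: h_f = f(L/D)·V²/2g = 0.01745·480.1·0.07306 = 0.6121 m
Minor: ΣK = 11.3; h_m = ΣK·V²/2g = 0.8241 m
Total H_L = 0.6121 + 0.8241 = 1.436 m

H_L ≈ 1.44 m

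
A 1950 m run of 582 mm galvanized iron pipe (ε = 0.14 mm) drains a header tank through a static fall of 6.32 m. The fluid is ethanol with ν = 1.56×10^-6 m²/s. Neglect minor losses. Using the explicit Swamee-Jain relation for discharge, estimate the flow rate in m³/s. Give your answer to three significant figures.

Swamee-Jain (Type II): Q = -0.965·√(gD⁵h_f/L)·ln[ε/(3.7D) + √(3.17ν²L/(gD³h_f))]
√(gD⁵h_f/L) = √(9.81·0.582⁵·6.32/1950) = 0.04608
ε/(3.7D) = 6.50×10^-5; √(3.17ν²L/(gD³h_f)) = 3.51×10^-5
Q = -0.965·0.04608·ln(1.001×10^-4) = 0.4095 m³/s
Check: V = 1.54 m/s, Re = 5.74×10^5, f = 0.01571, h_f = 6.36 m ≈ 6.32 m ✓

Q ≈ 0.409 m³/s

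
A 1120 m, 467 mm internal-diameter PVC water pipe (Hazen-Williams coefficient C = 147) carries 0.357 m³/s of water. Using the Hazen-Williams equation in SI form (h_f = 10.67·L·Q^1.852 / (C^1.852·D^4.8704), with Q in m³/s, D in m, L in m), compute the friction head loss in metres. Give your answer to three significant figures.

h_f ≈ 7.01 m

h_f = 10.67·1120·0.357^1.852 / (147^1.852·0.467^4.8704) = 7.008 m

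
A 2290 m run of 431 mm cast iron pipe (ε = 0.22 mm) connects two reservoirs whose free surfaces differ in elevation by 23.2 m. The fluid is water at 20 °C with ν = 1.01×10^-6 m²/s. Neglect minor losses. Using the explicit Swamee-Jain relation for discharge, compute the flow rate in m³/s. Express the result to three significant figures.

Q ≈ 0.325 m³/s

Swamee-Jain (Type II): Q = -0.965·√(gD⁵h_f/L)·ln[ε/(3.7D) + √(3.17ν²L/(gD³h_f))]
√(gD⁵h_f/L) = √(9.81·0.431⁵·23.2/2290) = 0.03845
ε/(3.7D) = 1.38×10^-4; √(3.17ν²L/(gD³h_f)) = 2.02×10^-5
Q = -0.965·0.03845·ln(1.581×10^-4) = 0.3247 m³/s
Check: V = 2.23 m/s, Re = 9.50×10^5, f = 0.01740, h_f = 23.3 m ≈ 23.2 m ✓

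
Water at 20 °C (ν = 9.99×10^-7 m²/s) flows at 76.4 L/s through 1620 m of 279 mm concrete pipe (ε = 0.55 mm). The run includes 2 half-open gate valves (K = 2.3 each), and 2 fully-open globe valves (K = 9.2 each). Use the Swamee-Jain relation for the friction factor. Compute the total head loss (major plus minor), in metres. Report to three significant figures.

H_L ≈ 12.9 m

V = 4Q/(πD²) = 1.250 m/s; V²/2g = 0.07960 m
Re = 3.49×10^5, ε/D = 0.00197 → f = 0.02399 (Swamee-Jain)
Major: h_f = f(L/D)·V²/2g = 0.02399·5806·0.07960 = 11.09 m
Minor: ΣK = 23.0; h_m = ΣK·V²/2g = 1.831 m
Total H_L = 11.09 + 1.831 = 12.92 m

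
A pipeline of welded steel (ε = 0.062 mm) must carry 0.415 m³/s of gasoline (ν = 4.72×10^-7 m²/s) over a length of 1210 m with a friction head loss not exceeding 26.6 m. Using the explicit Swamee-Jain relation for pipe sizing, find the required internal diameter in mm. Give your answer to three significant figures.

D ≈ 392 mm

Swamee-Jain (Type III): D = 0.66·[ε^1.25·(LQ²/(gh_f))^4.75 + ν·Q^9.4·(L/(gh_f))^5.2]^0.04
LQ²/(gh_f) = 0.7986; L/(gh_f) = 4.637
Term 1 = ε^1.25·(…)^4.75 = 1.89×10^-6; Term 2 = ν·Q^9.4·(…)^5.2 = 3.53×10^-7
D = 0.66·(1.89×10^-6 + 3.53×10^-7)^0.04 = 0.3923 m = 392 mm
Check: V = 3.43 m/s, Re = 2.85×10^6, f = 0.01360, h_f = 25.2 m ≈ 26.6 m ✓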